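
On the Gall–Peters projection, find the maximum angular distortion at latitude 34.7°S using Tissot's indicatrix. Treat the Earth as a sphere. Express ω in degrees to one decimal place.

Gall–Peters is a cylindrical equal-area projection with standard parallels at ±45°. For cylindrical equal-area with standard parallel φ₀, h = cos φ / cos φ₀ and k = cos φ₀ / cos φ, so h·k = 1.
At 34.7°: h = 1.163, k = 0.8601; principal scales a = 1.163, b = 0.8601.
sin(ω/2) = (a − b)/(a + b) = 0.3026/2.023 = 0.1496, so ω = 2 arcsin(0.1496) ≈ 17.2°.

17.2°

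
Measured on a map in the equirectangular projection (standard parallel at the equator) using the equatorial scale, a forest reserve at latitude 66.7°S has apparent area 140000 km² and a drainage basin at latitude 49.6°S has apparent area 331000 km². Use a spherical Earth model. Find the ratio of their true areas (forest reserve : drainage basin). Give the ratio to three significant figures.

On the plate carrée, areal scale = h·k = 1 × sec φ, so true area = apparent × cos φ.
True area of forest reserve: 140000 × cos(66.7°) = 140000 × 0.3955 = 55380 km².
True area of drainage basin: 331000 × cos(49.6°) = 331000 × 0.6481 = 214500 km².
Ratio = 55380 / 214500 ≈ 0.258.

0.258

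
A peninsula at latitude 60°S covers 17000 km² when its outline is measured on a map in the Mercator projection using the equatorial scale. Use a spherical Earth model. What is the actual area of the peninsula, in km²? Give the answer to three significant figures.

The Mercator projection is conformal; its linear scale factor is the same in every direction and equals sec φ = 1/cos φ.
Areal scale = k² = sec²φ = 1/cos²(60°) = 1/0.5000² = 4.000.
True area = apparent / (areal scale) = 17000 / 4.000 ≈ 4250 km².

4250 km²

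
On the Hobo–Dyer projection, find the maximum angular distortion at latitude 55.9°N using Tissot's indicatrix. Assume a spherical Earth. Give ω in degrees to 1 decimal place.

The Hobo–Dyer projection is cylindrical equal-area with φ₀ = 37.5°. For cylindrical equal-area with standard parallel φ₀, h = cos φ / cos φ₀ and k = cos φ₀ / cos φ, so h·k = 1.
At 55.9°: h = 0.7067, k = 1.415; principal scales a = 1.415, b = 0.7067.
sin(ω/2) = (a − b)/(a + b) = 0.7084/2.122 = 0.3339, so ω = 2 arcsin(0.3339) ≈ 39.0°.

39.0°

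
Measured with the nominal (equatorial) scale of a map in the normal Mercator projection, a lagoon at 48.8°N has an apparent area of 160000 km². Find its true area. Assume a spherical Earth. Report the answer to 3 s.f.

The Mercator projection is conformal; its linear scale factor is the same in every direction and equals sec φ = 1/cos φ.
Areal scale = k² = sec²φ = 1/cos²(48.8°) = 1/0.6587² = 2.305.
True area = apparent / (areal scale) = 160000 / 2.305 ≈ 69400 km².

69400 km²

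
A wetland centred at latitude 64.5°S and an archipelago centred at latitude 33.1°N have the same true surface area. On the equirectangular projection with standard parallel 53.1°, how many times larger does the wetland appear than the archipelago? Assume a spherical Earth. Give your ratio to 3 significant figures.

With standard parallel φ₀ = 53.1°, the equirectangular projection gives x = Rλ cos φ₀, y = Rφ, so h = 1 and k = cos 53.1° / cos φ.
Areal scale at 64.5°: h·k = 1.000 × 1.395 = 1.395.
Areal scale at 33.1°: h·k = 1.000 × 0.7167 = 0.7167.
Ratio = 1.395/0.7167 ≈ 1.95.

1.95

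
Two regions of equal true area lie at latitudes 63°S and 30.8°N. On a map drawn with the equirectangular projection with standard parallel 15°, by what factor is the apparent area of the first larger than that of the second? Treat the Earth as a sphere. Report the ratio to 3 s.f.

1.89

In the equirectangular projection with standard parallel φ₀ = 15° (x = Rλ cos φ₀, y = Rφ), meridians are true-scale (h = 1) and the parallel scale is k = cos φ₀ / cos φ.
Areal scale at 63°: h·k = 1.000 × 2.128 = 2.128.
Areal scale at 30.8°: h·k = 1.000 × 1.125 = 1.125.
Ratio = 2.128/1.125 ≈ 1.89.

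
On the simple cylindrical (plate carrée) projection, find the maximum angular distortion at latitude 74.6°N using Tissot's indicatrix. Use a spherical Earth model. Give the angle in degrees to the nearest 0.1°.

For the equirectangular projection with φ₀ = 0 (plate carrée), h = 1 along meridians and k = sec φ along parallels.
At 74.6°: h = 1.000, k = 3.766; principal scales a = 3.766, b = 1.000.
sin(ω/2) = (a − b)/(a + b) = 2.766/4.766 = 0.5803, so ω = 2 arcsin(0.5803) ≈ 70.9°.

70.9°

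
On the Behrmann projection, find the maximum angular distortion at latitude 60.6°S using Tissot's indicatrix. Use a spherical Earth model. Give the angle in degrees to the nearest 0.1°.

61.8°

The Behrmann projection is cylindrical equal-area with φ₀ = 30°. For cylindrical equal-area with standard parallel φ₀, h = cos φ / cos φ₀ and k = cos φ₀ / cos φ, so h·k = 1.
At 60.6°: h = 0.5668, k = 1.764; principal scales a = 1.764, b = 0.5668.
sin(ω/2) = (a − b)/(a + b) = 1.197/2.331 = 0.5136, so ω = 2 arcsin(0.5136) ≈ 61.8°.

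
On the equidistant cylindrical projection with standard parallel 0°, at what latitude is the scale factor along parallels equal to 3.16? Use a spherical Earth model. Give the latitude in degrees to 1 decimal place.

Plate carrée: h = 1, k = sec φ along parallels.
sec φ = 3.16  ⇒  cos φ = 0.3165  ⇒  φ ≈ 71.6°.

71.6°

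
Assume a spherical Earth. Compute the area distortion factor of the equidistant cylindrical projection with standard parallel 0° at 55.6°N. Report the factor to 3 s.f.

1.77

Plate carrée maps x = Rλ, y = Rφ. The meridian scale is h = 1 and the parallel scale is k = 1/cos φ = sec φ.
Areal scale = h·k = 1 × sec φ; at 55.6°, h = 1.000, k = 1.770, so h·k = 1.770.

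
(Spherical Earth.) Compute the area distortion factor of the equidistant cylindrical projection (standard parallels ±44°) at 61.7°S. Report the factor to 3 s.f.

1.52

In the equirectangular projection with standard parallel φ₀ = 44° (x = Rλ cos φ₀, y = Rφ), meridians are true-scale (h = 1) and the parallel scale is k = cos φ₀ / cos φ.
Areal scale = h·k = 1 × cos φ₀ / cos φ; at 61.7°, h = 1.000, k = 1.517, so h·k = 1.517.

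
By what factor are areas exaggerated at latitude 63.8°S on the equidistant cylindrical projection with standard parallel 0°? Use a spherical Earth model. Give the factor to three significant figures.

In the plate carrée (x = Rλ, y = Rφ), meridians are true-scale (h = 1) and parallels are stretched by k = sec φ.
Areal scale = h·k = 1 × sec φ; at 63.8°, h = 1.000, k = 2.265, so h·k = 2.265.

2.26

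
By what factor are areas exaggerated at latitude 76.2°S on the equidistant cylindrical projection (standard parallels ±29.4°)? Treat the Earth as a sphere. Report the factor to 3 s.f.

In the equirectangular projection with standard parallel φ₀ = 29.4° (x = Rλ cos φ₀, y = Rφ), meridians are true-scale (h = 1) and the parallel scale is k = cos φ₀ / cos φ.
Areal scale = h·k = 1 × cos φ₀ / cos φ; at 76.2°, h = 1.000, k = 3.652, so h·k = 3.652.

3.65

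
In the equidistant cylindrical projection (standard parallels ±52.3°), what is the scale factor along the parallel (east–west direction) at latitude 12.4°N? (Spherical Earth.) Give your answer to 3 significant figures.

0.626

With standard parallel φ₀ = 52.3°, the equirectangular projection gives x = Rλ cos φ₀, y = Rφ, so h = 1 and k = cos 52.3° / cos φ.
k = cos 52.3° / cos 12.4° = 0.6115/0.9767 = 0.6261.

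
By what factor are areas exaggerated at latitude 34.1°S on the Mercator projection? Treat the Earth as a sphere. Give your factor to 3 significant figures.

The Mercator projection is conformal; its linear scale factor is the same in every direction and equals sec φ = 1/cos φ.
Areal scale = k² = sec²φ = 1/cos²(34.1°) = 1/0.8281² = 1.458.

1.46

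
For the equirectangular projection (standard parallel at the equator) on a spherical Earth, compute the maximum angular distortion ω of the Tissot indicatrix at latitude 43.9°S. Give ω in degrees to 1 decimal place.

18.7°

Plate carrée maps x = Rλ, y = Rφ. The meridian scale is h = 1 and the parallel scale is k = 1/cos φ = sec φ.
At 43.9°: h = 1.000, k = 1.388; principal scales a = 1.388, b = 1.000.
sin(ω/2) = (a − b)/(a + b) = 0.3878/2.388 = 0.1624, so ω = 2 arcsin(0.1624) ≈ 18.7°.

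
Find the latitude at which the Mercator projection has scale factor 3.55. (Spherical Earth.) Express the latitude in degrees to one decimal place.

73.6°

Mercator scale is k = sec φ = 1/cos φ.
1/cos φ = 3.55  ⇒  cos φ = 0.2817  ⇒  φ = arccos(0.2817) ≈ 73.6°.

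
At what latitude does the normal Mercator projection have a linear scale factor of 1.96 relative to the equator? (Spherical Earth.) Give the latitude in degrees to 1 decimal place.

Mercator scale is k = sec φ = 1/cos φ.
1/cos φ = 1.96  ⇒  cos φ = 0.5102  ⇒  φ = arccos(0.5102) ≈ 59.3°.

59.3°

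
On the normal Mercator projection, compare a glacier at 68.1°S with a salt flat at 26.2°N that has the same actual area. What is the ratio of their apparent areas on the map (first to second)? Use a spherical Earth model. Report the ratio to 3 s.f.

5.79

On Mercator, area is exaggerated by sec²φ = 1/cos²φ.
At 68.1°: sec²(68.1°) = 1/0.3730² = 7.188.
At 26.2°: sec²(26.2°) = 1/0.8973² = 1.242.
Ratio = 7.188/1.242 = cos²(26.2°)/cos²(68.1°) ≈ 5.79.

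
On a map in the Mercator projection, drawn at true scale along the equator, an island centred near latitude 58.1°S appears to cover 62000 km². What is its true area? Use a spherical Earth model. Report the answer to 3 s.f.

17300 km²

The Mercator projection is conformal; its linear scale factor is the same in every direction and equals sec φ = 1/cos φ.
Areal scale = k² = sec²φ = 1/cos²(58.1°) = 1/0.5284² = 3.581.
True area = apparent / (areal scale) = 62000 / 3.581 ≈ 17300 km².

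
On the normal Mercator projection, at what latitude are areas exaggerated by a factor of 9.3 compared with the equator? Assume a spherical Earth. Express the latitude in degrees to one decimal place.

70.9°

Mercator areal scale is sec²φ.
sec²φ = 9.3  ⇒  cos²φ = 0.1075  ⇒  cos φ = 0.3279.
φ = arccos(0.3279) ≈ 70.9°.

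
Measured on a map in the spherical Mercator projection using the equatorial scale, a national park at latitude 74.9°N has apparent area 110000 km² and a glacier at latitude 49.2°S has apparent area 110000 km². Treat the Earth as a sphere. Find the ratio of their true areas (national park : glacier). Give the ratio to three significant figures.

Mercator's areal exaggeration is sec²φ; hence true area = (apparent area) · cos²φ.
True area of national park: 110000 × cos²(74.9°) = 110000 × 0.06786 = 7465 km².
True area of glacier: 110000 × cos²(49.2°) = 110000 × 0.4270 = 46970 km².
Ratio = 7465 / 46970 ≈ 0.159.

0.159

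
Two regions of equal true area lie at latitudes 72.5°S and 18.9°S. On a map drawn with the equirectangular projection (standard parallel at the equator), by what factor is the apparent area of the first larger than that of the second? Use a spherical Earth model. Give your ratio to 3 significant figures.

Plate carrée maps x = Rλ, y = Rφ. The meridian scale is h = 1 and the parallel scale is k = 1/cos φ = sec φ.
Areal scale at 72.5°: h·k = 1.000 × 3.326 = 3.326.
Areal scale at 18.9°: h·k = 1.000 × 1.057 = 1.057.
Ratio = 3.326/1.057 ≈ 3.15.

3.15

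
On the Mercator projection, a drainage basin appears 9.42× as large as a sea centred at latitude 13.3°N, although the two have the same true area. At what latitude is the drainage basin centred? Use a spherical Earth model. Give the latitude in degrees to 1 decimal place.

On Mercator, (apparent₁)/(apparent₂) = sec²φ₁ / sec²φ₂ when true areas are equal.
cos²φ₂ / cos²φ₁ = 9.42  ⇒  cos φ₁ = cos 13.3° / √9.42 = 0.9732/3.069 = 0.3171.
φ₁ = arccos(0.3171) ≈ 71.5°.

71.5°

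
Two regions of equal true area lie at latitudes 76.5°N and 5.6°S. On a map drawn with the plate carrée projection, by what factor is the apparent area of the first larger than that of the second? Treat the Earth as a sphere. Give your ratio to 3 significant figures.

Plate carrée maps x = Rλ, y = Rφ. The meridian scale is h = 1 and the parallel scale is k = 1/cos φ = sec φ.
Areal scale at 76.5°: h·k = 1.000 × 4.284 = 4.284.
Areal scale at 5.6°: h·k = 1.000 × 1.005 = 1.005.
Ratio = 4.284/1.005 ≈ 4.26.

4.26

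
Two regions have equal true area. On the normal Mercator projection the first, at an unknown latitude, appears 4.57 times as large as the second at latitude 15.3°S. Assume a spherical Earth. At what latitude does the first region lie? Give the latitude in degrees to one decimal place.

For equal true areas on Mercator, apparent areas scale as sec²φ, so the ratio is cos²φ₂ / cos²φ₁.
cos²φ₂ / cos²φ₁ = 4.57  ⇒  cos φ₁ = cos 15.3° / √4.57 = 0.9646/2.138 = 0.4512.
φ₁ = arccos(0.4512) ≈ 63.2°.

63.2°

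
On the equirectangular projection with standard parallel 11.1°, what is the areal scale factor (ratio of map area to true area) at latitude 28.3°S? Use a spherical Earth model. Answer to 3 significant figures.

1.11

The equidistant cylindrical projection with φ₀ = 11.1° has h = 1 (meridians true) and k = cos φ₀ / cos φ along parallels.
Areal scale = h·k = 1 × cos φ₀ / cos φ; at 28.3°, h = 1.000, k = 1.115, so h·k = 1.115.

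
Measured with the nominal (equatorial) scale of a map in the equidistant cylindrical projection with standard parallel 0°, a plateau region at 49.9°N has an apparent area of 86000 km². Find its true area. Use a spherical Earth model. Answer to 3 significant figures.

55400 km²

For the equirectangular projection with φ₀ = 0 (plate carrée), h = 1 along meridians and k = sec φ along parallels.
Areal scale = h·k = 1 × sec φ; at 49.9°, h = 1.000, k = 1.552, so h·k = 1.552.
True area = apparent / (areal scale) = 86000 / 1.552 ≈ 55400 km².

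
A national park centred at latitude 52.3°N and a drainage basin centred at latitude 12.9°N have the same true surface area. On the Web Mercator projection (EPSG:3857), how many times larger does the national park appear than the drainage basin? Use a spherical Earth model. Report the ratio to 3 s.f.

Mercator areal scale is sec²φ.
At 52.3°: sec²(52.3°) = 1/0.6115² = 2.674.
At 12.9°: sec²(12.9°) = 1/0.9748² = 1.052.
Ratio = 2.674/1.052 = cos²(12.9°)/cos²(52.3°) ≈ 2.54.

2.54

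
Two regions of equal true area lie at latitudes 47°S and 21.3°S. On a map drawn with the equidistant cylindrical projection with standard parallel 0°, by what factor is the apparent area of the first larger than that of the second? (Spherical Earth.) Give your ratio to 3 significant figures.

1.37

For the equirectangular projection with φ₀ = 0 (plate carrée), h = 1 along meridians and k = sec φ along parallels.
Areal scale at 47°: h·k = 1.000 × 1.466 = 1.466.
Areal scale at 21.3°: h·k = 1.000 × 1.073 = 1.073.
Ratio = 1.466/1.073 ≈ 1.37.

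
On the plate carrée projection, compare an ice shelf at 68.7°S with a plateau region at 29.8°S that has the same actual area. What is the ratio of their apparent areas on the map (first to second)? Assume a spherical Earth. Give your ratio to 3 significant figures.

2.39

For the equirectangular projection with φ₀ = 0 (plate carrée), h = 1 along meridians and k = sec φ along parallels.
Areal scale at 68.7°: h·k = 1.000 × 2.753 = 2.753.
Areal scale at 29.8°: h·k = 1.000 × 1.152 = 1.152.
Ratio = 2.753/1.152 ≈ 2.39.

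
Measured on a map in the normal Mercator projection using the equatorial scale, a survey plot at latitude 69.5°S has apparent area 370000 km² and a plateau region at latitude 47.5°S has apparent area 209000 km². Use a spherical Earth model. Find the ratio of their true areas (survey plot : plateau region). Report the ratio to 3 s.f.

0.476

Since Mercator area scale is 1/cos²φ, the true area equals the apparent area multiplied by cos²φ.
True area of survey plot: 370000 × cos²(69.5°) = 370000 × 0.1226 = 45380 km².
True area of plateau region: 209000 × cos²(47.5°) = 209000 × 0.4564 = 95390 km².
Ratio = 45380 / 95390 ≈ 0.476.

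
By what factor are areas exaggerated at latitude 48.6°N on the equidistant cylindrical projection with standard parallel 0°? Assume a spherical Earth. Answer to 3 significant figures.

1.51

Plate carrée maps x = Rλ, y = Rφ. The meridian scale is h = 1 and the parallel scale is k = 1/cos φ = sec φ.
Areal scale = h·k = 1 × sec φ; at 48.6°, h = 1.000, k = 1.512, so h·k = 1.512.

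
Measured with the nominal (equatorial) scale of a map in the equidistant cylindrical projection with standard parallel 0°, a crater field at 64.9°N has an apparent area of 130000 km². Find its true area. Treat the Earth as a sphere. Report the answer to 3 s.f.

Plate carrée maps x = Rλ, y = Rφ. The meridian scale is h = 1 and the parallel scale is k = 1/cos φ = sec φ.
Areal scale = h·k = 1 × sec φ; at 64.9°, h = 1.000, k = 2.357, so h·k = 2.357.
True area = apparent / (areal scale) = 130000 / 2.357 ≈ 55100 km².

55100 km²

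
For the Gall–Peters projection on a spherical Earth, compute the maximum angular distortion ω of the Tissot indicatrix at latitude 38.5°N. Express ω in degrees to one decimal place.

11.6°

The Gall–Peters projection is cylindrical equal-area with φ₀ = 45°. For cylindrical equal-area with standard parallel φ₀, h = cos φ / cos φ₀ and k = cos φ₀ / cos φ, so h·k = 1.
At 38.5°: h = 1.107, k = 0.9035; principal scales a = 1.107, b = 0.9035.
sin(ω/2) = (a − b)/(a + b) = 0.2032/2.010 = 0.1011, so ω = 2 arcsin(0.1011) ≈ 11.6°.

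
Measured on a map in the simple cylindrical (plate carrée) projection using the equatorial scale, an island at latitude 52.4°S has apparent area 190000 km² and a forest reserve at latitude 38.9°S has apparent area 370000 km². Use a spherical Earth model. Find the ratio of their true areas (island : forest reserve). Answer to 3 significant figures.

0.403

Plate carrée has h = 1 and k = sec φ, giving areal scale sec φ; true area = (apparent area) · cos φ.
True area of island: 190000 × cos(52.4°) = 190000 × 0.6101 = 115900 km².
True area of forest reserve: 370000 × cos(38.9°) = 370000 × 0.7782 = 287900 km².
Ratio = 115900 / 287900 ≈ 0.403.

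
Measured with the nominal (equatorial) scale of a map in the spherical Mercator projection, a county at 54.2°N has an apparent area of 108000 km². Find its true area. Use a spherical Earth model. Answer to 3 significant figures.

Mercator is conformal, so the point scale is isotropic: h = k = sec φ = 1/cos φ.
Areal scale = k² = sec²φ = 1/cos²(54.2°) = 1/0.5850² = 2.922.
True area = apparent / (areal scale) = 108000 / 2.922 ≈ 37000 km².

37000 km²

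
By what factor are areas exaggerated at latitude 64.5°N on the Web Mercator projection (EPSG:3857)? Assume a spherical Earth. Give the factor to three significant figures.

Mercator is conformal, so the point scale is isotropic: h = k = sec φ = 1/cos φ.
Areal scale = k² = sec²φ = 1/cos²(64.5°) = 1/0.4305² = 5.395.

5.40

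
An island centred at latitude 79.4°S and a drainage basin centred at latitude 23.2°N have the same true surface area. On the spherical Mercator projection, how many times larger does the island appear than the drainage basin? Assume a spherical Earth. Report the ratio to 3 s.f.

On Mercator, area is exaggerated by sec²φ = 1/cos²φ.
At 79.4°: sec²(79.4°) = 1/0.1840² = 29.55.
At 23.2°: sec²(23.2°) = 1/0.9191² = 1.184.
Ratio = 29.55/1.184 = cos²(23.2°)/cos²(79.4°) ≈ 25.0.

25.0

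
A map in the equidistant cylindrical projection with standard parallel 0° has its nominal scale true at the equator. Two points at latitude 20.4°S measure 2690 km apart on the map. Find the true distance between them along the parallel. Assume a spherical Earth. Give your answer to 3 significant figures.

In the plate carrée (x = Rλ, y = Rφ), meridians are true-scale (h = 1) and parallels are stretched by k = sec φ.
Along the parallel at 20.4°, map distances are exaggerated by k = sec 20.4° = 1.067.
True distance = 2690 / 1.067 = 2690 × cos 20.4° ≈ 2520 km.

2520 km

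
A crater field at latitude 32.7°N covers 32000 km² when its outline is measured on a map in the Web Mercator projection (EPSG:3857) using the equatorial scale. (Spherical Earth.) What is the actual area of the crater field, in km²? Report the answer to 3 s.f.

22700 km²

For Mercator, h = k = sec φ (a conformal cylindrical projection has a single point scale, 1/cos φ).
Areal scale = k² = sec²φ = 1/cos²(32.7°) = 1/0.8415² = 1.412.
True area = apparent / (areal scale) = 32000 / 1.412 ≈ 22700 km².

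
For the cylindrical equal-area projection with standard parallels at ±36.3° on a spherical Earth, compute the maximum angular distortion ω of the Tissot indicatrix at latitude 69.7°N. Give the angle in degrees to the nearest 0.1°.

86.8°

For cylindrical equal-area with standard parallel φ₀, h = cos φ / cos φ₀ and k = cos φ₀ / cos φ, so h·k = 1.
At 69.7°: h = 0.4305, k = 2.323; principal scales a = 2.323, b = 0.4305.
sin(ω/2) = (a − b)/(a + b) = 1.893/2.753 = 0.6873, so ω = 2 arcsin(0.6873) ≈ 86.8°.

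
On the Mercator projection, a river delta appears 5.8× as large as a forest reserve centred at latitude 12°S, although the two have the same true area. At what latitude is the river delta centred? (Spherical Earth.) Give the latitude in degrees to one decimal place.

66.0°

On Mercator, (apparent₁)/(apparent₂) = sec²φ₁ / sec²φ₂ when true areas are equal.
cos²φ₂ / cos²φ₁ = 5.8  ⇒  cos φ₁ = cos 12° / √5.8 = 0.9781/2.408 = 0.4062.
φ₁ = arccos(0.4062) ≈ 66.0°.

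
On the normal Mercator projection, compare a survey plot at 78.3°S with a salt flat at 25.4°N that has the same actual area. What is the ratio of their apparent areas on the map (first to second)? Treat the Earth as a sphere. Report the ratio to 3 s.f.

Mercator is conformal with k = sec φ, so areal scale = k² = sec²φ.
At 78.3°: sec²(78.3°) = 1/0.2028² = 24.32.
At 25.4°: sec²(25.4°) = 1/0.9033² = 1.225.
Ratio = 24.32/1.225 = cos²(25.4°)/cos²(78.3°) ≈ 19.8.

19.8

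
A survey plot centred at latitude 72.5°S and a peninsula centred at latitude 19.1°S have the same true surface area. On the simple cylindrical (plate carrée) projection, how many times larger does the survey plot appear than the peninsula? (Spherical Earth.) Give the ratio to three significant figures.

In the plate carrée (x = Rλ, y = Rφ), meridians are true-scale (h = 1) and parallels are stretched by k = sec φ.
Areal scale at 72.5°: h·k = 1.000 × 3.326 = 3.326.
Areal scale at 19.1°: h·k = 1.000 × 1.058 = 1.058.
Ratio = 3.326/1.058 ≈ 3.14.

3.14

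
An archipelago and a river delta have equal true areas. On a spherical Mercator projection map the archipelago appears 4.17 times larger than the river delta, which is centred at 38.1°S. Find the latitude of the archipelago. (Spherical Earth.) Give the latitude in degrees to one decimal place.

Mercator areal scale is sec²φ, so apparent-area ratio = sec²φ₁ / sec²φ₂ = cos²φ₂ / cos²φ₁.
cos²φ₂ / cos²φ₁ = 4.17  ⇒  cos φ₁ = cos 38.1° / √4.17 = 0.7869/2.042 = 0.3854.
φ₁ = arccos(0.3854) ≈ 67.3°.

67.3°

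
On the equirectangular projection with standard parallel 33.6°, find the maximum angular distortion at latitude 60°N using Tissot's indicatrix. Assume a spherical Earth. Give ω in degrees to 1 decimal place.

28.9°

The equidistant cylindrical projection with φ₀ = 33.6° has h = 1 (meridians true) and k = cos φ₀ / cos φ along parallels.
At 60°: h = 1.000, k = 1.666; principal scales a = 1.666, b = 1.000.
sin(ω/2) = (a − b)/(a + b) = 0.6658/2.666 = 0.2498, so ω = 2 arcsin(0.2498) ≈ 28.9°.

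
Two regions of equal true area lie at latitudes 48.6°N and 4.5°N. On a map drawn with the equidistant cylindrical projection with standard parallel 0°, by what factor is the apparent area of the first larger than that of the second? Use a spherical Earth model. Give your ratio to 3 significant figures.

1.51

In the plate carrée (x = Rλ, y = Rφ), meridians are true-scale (h = 1) and parallels are stretched by k = sec φ.
Areal scale at 48.6°: h·k = 1.000 × 1.512 = 1.512.
Areal scale at 4.5°: h·k = 1.000 × 1.003 = 1.003.
Ratio = 1.512/1.003 ≈ 1.51.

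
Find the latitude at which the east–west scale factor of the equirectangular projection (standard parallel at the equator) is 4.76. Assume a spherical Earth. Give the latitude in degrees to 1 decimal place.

Plate carrée: h = 1, k = sec φ along parallels.
sec φ = 4.76  ⇒  cos φ = 0.2101  ⇒  φ ≈ 77.9°.

77.9°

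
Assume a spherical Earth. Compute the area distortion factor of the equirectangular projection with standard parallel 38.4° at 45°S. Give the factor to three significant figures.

1.11

The equidistant cylindrical projection with φ₀ = 38.4° has h = 1 (meridians true) and k = cos φ₀ / cos φ along parallels.
Areal scale = h·k = 1 × cos φ₀ / cos φ; at 45°, h = 1.000, k = 1.108, so h·k = 1.108.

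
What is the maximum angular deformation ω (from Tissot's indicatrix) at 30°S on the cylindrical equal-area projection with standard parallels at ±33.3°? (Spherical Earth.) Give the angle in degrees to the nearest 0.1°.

A cylindrical equal-area projection with standard parallel φ₀ has meridian scale h = cos φ / cos φ₀ and parallel scale k = cos φ₀ / cos φ (so areas are preserved, h·k = 1).
At 30°: h = 1.036, k = 0.9651; principal scales a = 1.036, b = 0.9651.
sin(ω/2) = (a − b)/(a + b) = 0.07105/2.001 = 0.03550, so ω = 2 arcsin(0.03550) ≈ 4.1°.

4.1°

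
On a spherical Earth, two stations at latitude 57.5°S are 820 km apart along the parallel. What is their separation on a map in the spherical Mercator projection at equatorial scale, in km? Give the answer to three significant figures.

1530 km

Mercator is conformal, so the point scale is isotropic: h = k = sec φ = 1/cos φ.
Along the parallel, k = sec 57.5° = 1/0.5373 = 1.861.
Map distance = 820 × 1.861 ≈ 1530 km.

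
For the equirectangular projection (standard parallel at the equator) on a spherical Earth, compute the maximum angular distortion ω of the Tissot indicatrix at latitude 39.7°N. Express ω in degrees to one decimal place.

15.0°

For the equirectangular projection with φ₀ = 0 (plate carrée), h = 1 along meridians and k = sec φ along parallels.
At 39.7°: h = 1.000, k = 1.300; principal scales a = 1.300, b = 1.000.
sin(ω/2) = (a − b)/(a + b) = 0.2997/2.300 = 0.1303, so ω = 2 arcsin(0.1303) ≈ 15.0°.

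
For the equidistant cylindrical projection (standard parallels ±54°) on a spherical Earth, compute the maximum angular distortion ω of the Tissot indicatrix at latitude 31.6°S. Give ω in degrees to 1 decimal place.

21.1°

In the equirectangular projection with standard parallel φ₀ = 54° (x = Rλ cos φ₀, y = Rφ), meridians are true-scale (h = 1) and the parallel scale is k = cos φ₀ / cos φ.
At 31.6°: h = 1.000, k = 0.6901; principal scales a = 1.000, b = 0.6901.
sin(ω/2) = (a − b)/(a + b) = 0.3099/1.690 = 0.1834, so ω = 2 arcsin(0.1834) ≈ 21.1°.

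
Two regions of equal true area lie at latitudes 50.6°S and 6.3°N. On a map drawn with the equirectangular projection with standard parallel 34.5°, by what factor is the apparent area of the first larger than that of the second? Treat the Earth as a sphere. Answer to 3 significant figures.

1.57

The equidistant cylindrical projection with φ₀ = 34.5° has h = 1 (meridians true) and k = cos φ₀ / cos φ along parallels.
Areal scale at 50.6°: h·k = 1.000 × 1.298 = 1.298.
Areal scale at 6.3°: h·k = 1.000 × 0.8291 = 0.8291.
Ratio = 1.298/0.8291 ≈ 1.57.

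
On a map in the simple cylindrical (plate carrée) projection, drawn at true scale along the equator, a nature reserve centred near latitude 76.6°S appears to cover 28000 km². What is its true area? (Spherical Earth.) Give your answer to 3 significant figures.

6490 km²

Plate carrée maps x = Rλ, y = Rφ. The meridian scale is h = 1 and the parallel scale is k = 1/cos φ = sec φ.
Areal scale = h·k = 1 × sec φ; at 76.6°, h = 1.000, k = 4.315, so h·k = 4.315.
True area = apparent / (areal scale) = 28000 / 4.315 ≈ 6490 km².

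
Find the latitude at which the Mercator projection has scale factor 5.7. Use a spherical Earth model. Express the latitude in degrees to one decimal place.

Mercator scale is k = sec φ = 1/cos φ.
1/cos φ = 5.7  ⇒  cos φ = 0.1754  ⇒  φ = arccos(0.1754) ≈ 79.9°.

79.9°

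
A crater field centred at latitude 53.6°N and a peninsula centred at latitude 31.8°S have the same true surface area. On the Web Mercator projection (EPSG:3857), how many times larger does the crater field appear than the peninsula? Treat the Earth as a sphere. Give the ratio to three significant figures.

2.05

On Mercator, area is exaggerated by sec²φ = 1/cos²φ.
At 53.6°: sec²(53.6°) = 1/0.5934² = 2.840.
At 31.8°: sec²(31.8°) = 1/0.8499² = 1.384.
Ratio = 2.840/1.384 = cos²(31.8°)/cos²(53.6°) ≈ 2.05.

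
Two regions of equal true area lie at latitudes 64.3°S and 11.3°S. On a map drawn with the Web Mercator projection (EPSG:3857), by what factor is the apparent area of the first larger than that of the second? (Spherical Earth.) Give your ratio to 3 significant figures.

5.11

On Mercator, area is exaggerated by sec²φ = 1/cos²φ.
At 64.3°: sec²(64.3°) = 1/0.4337² = 5.317.
At 11.3°: sec²(11.3°) = 1/0.9806² = 1.040.
Ratio = 5.317/1.040 = cos²(11.3°)/cos²(64.3°) ≈ 5.11.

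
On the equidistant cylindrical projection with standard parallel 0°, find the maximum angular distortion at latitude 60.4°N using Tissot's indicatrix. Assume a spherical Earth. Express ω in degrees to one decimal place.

39.6°

Plate carrée maps x = Rλ, y = Rφ. The meridian scale is h = 1 and the parallel scale is k = 1/cos φ = sec φ.
At 60.4°: h = 1.000, k = 2.025; principal scales a = 2.025, b = 1.000.
sin(ω/2) = (a − b)/(a + b) = 1.025/3.025 = 0.3387, so ω = 2 arcsin(0.3387) ≈ 39.6°.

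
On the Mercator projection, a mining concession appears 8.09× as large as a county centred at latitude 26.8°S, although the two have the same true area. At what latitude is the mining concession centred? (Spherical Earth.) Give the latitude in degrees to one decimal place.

71.7°

On Mercator, (apparent₁)/(apparent₂) = sec²φ₁ / sec²φ₂ when true areas are equal.
cos²φ₂ / cos²φ₁ = 8.09  ⇒  cos φ₁ = cos 26.8° / √8.09 = 0.8926/2.844 = 0.3138.
φ₁ = arccos(0.3138) ≈ 71.7°.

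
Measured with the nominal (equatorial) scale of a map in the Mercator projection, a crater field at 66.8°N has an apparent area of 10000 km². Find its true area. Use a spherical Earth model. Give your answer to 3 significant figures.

1550 km²

The Mercator projection is conformal; its linear scale factor is the same in every direction and equals sec φ = 1/cos φ.
Areal scale = k² = sec²φ = 1/cos²(66.8°) = 1/0.3939² = 6.444.
True area = apparent / (areal scale) = 10000 / 6.444 ≈ 1550 km².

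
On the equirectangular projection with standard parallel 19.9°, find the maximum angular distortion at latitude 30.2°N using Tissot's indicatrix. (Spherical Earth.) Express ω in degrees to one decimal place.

The equidistant cylindrical projection with φ₀ = 19.9° has h = 1 (meridians true) and k = cos φ₀ / cos φ along parallels.
At 30.2°: h = 1.000, k = 1.088; principal scales a = 1.088, b = 1.000.
sin(ω/2) = (a − b)/(a + b) = 0.08795/2.088 = 0.04212, so ω = 2 arcsin(0.04212) ≈ 4.8°.

4.8°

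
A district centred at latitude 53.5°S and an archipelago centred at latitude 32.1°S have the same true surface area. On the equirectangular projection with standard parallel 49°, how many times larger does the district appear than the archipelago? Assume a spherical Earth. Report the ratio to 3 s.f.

The equidistant cylindrical projection with φ₀ = 49° has h = 1 (meridians true) and k = cos φ₀ / cos φ along parallels.
Areal scale at 53.5°: h·k = 1.000 × 1.103 = 1.103.
Areal scale at 32.1°: h·k = 1.000 × 0.7745 = 0.7745.
Ratio = 1.103/0.7745 ≈ 1.42.

1.42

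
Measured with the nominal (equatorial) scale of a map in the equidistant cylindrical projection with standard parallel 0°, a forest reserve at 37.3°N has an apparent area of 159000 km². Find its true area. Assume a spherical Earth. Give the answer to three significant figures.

For the equirectangular projection with φ₀ = 0 (plate carrée), h = 1 along meridians and k = sec φ along parallels.
Areal scale = h·k = 1 × sec φ; at 37.3°, h = 1.000, k = 1.257, so h·k = 1.257.
True area = apparent / (areal scale) = 159000 / 1.257 ≈ 126000 km².

126000 km²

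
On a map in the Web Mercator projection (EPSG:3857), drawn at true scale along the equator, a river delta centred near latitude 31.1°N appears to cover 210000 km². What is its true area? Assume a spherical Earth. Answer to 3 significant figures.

154000 km²

The Mercator projection is conformal; its linear scale factor is the same in every direction and equals sec φ = 1/cos φ.
Areal scale = k² = sec²φ = 1/cos²(31.1°) = 1/0.8563² = 1.364.
True area = apparent / (areal scale) = 210000 / 1.364 ≈ 154000 km².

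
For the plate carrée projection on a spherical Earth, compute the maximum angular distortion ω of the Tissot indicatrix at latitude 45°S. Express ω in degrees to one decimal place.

For the equirectangular projection with φ₀ = 0 (plate carrée), h = 1 along meridians and k = sec φ along parallels.
At 45°: h = 1.000, k = 1.414; principal scales a = 1.414, b = 1.000.
sin(ω/2) = (a − b)/(a + b) = 0.4142/2.414 = 0.1716, so ω = 2 arcsin(0.1716) ≈ 19.8°.

19.8°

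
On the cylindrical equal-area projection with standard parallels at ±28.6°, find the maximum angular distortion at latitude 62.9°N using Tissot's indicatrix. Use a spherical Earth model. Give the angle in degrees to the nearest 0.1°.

Cylindrical equal-area (φ₀ = 28.6°): h = cos φ / cos 28.6° along meridians, k = cos 28.6° / cos φ along parallels; h·k = 1.
At 62.9°: h = 0.5189, k = 1.927; principal scales a = 1.927, b = 0.5189.
sin(ω/2) = (a − b)/(a + b) = 1.408/2.446 = 0.5758, so ω = 2 arcsin(0.5758) ≈ 70.3°.

70.3°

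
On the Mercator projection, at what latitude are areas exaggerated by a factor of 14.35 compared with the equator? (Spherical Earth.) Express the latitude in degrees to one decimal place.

74.7°

Mercator areal scale is sec²φ.
sec²φ = 14.35  ⇒  cos²φ = 0.06969  ⇒  cos φ = 0.2640.
φ = arccos(0.2640) ≈ 74.7°.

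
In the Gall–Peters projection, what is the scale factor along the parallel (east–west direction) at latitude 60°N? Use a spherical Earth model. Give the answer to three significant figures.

The Gall–Peters projection is cylindrical equal-area with φ₀ = 45°. A cylindrical equal-area projection with standard parallel φ₀ has meridian scale h = cos φ / cos φ₀ and parallel scale k = cos φ₀ / cos φ (so areas are preserved, h·k = 1).
k = cos 45° / cos 60° = 0.7071/0.5000 = 1.414.

1.41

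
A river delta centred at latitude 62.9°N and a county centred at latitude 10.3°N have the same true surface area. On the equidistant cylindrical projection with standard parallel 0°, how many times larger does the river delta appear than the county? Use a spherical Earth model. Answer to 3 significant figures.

2.16

For the equirectangular projection with φ₀ = 0 (plate carrée), h = 1 along meridians and k = sec φ along parallels.
Areal scale at 62.9°: h·k = 1.000 × 2.195 = 2.195.
Areal scale at 10.3°: h·k = 1.000 × 1.016 = 1.016.
Ratio = 2.195/1.016 ≈ 2.16.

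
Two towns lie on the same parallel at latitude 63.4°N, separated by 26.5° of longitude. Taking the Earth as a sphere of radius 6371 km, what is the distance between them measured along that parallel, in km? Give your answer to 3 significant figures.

1320 km

Arc length along a parallel = R cos φ · Δλ (with Δλ in radians).
= 6371 × cos 63.4° × (26.5° × π/180) = 6371 × 0.4478 × 0.4625 ≈ 1320 km.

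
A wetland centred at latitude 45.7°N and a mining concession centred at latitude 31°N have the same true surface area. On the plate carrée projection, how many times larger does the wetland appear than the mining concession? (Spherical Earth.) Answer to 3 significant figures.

1.23

Plate carrée maps x = Rλ, y = Rφ. The meridian scale is h = 1 and the parallel scale is k = 1/cos φ = sec φ.
Areal scale at 45.7°: h·k = 1.000 × 1.432 = 1.432.
Areal scale at 31°: h·k = 1.000 × 1.167 = 1.167.
Ratio = 1.432/1.167 ≈ 1.23.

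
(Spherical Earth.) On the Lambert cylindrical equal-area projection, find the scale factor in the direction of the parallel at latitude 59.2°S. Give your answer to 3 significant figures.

1.95

The Lambert cylindrical equal-area projection is the cylindrical equal-area projection with its standard parallel at the equator (φ₀ = 0). For cylindrical equal-area with standard parallel φ₀, h = cos φ / cos φ₀ and k = cos φ₀ / cos φ, so h·k = 1.
k = cos 0° / cos 59.2° = 1.000/0.5120 = 1.953.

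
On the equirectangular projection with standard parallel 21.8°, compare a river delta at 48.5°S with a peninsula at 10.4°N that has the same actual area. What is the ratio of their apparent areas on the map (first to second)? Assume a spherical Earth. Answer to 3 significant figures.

1.48

With standard parallel φ₀ = 21.8°, the equirectangular projection gives x = Rλ cos φ₀, y = Rφ, so h = 1 and k = cos 21.8° / cos φ.
Areal scale at 48.5°: h·k = 1.000 × 1.401 = 1.401.
Areal scale at 10.4°: h·k = 1.000 × 0.9440 = 0.9440.
Ratio = 1.401/0.9440 ≈ 1.48.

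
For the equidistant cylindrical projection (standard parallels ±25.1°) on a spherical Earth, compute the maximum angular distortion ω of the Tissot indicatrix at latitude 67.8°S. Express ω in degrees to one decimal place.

48.6°

In the equirectangular projection with standard parallel φ₀ = 25.1° (x = Rλ cos φ₀, y = Rφ), meridians are true-scale (h = 1) and the parallel scale is k = cos φ₀ / cos φ.
At 67.8°: h = 1.000, k = 2.397; principal scales a = 2.397, b = 1.000.
sin(ω/2) = (a − b)/(a + b) = 1.397/3.397 = 0.4112, so ω = 2 arcsin(0.4112) ≈ 48.6°.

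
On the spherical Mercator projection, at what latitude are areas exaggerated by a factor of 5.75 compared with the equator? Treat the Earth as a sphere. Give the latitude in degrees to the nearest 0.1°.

65.4°

Mercator areal scale is sec²φ.
sec²φ = 5.75  ⇒  cos²φ = 0.1739  ⇒  cos φ = 0.4170.
φ = arccos(0.4170) ≈ 65.4°.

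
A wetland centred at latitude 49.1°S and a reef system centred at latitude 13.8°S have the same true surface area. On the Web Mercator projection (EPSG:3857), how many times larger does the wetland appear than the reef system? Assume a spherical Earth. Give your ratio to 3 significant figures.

2.20

Mercator is conformal with k = sec φ, so areal scale = k² = sec²φ.
At 49.1°: sec²(49.1°) = 1/0.6547² = 2.333.
At 13.8°: sec²(13.8°) = 1/0.9711² = 1.060.
Ratio = 2.333/1.060 = cos²(13.8°)/cos²(49.1°) ≈ 2.20.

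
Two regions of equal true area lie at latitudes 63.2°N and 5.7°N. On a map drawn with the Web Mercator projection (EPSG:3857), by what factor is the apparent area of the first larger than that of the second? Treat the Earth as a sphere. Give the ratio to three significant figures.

Mercator areal scale is sec²φ.
At 63.2°: sec²(63.2°) = 1/0.4509² = 4.919.
At 5.7°: sec²(5.7°) = 1/0.9951² = 1.010.
Ratio = 4.919/1.010 = cos²(5.7°)/cos²(63.2°) ≈ 4.87.

4.87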